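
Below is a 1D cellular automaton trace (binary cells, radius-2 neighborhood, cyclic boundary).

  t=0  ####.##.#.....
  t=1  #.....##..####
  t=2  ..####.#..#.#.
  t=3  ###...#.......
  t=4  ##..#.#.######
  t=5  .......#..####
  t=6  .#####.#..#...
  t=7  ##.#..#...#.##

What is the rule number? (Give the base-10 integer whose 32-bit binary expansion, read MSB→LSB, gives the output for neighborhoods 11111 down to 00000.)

  ##### -> #   bit 31 = 1  t=1,i=12
  ####. -> .   bit 30 = 0  t=0,i=2
  ###.# -> .   bit 29 = 0  t=0,i=3
  ###.. -> .   bit 28 = 0  t=1,i=0
  ##.## -> .   bit 27 = 0  t=0,i=4
  ##.#. -> #   bit 26 = 1  t=0,i=7
  ##..# -> .   bit 25 = 0  t=1,i=8
  ##... -> .   bit 24 = 0  t=1,i=1
  #.### -> .   bit 23 = 0  t=4,i=8
  #.##. -> .   bit 22 = 0  t=0,i=5
  #.#.# -> .   bit 21 = 0  t=4,i=6
  #.#.. -> .   bit 20 = 0  t=0,i=8
  #..## -> .   bit 19 = 0  t=1,i=9
  #..#. -> .   bit 18 = 0  t=2,i=9
  #...# -> #   bit 17 = 1  t=2,i=0
  #.... -> #   bit 16 = 1  t=0,i=10
  .#### -> .   bit 15 = 0  t=0,i=1
  .###. -> #   bit 14 = 1  t=3,i=1
  .##.# -> #   bit 13 = 1  t=0,i=6
  .##.. -> #   bit 12 = 1  t=1,i=7
  .#.## -> #   bit 11 = 1  t=4,i=7
  .#.#. -> .   bit 10 = 0  t=2,i=11
  .#..# -> .   bit 9 = 0  t=2,i=8
  .#... -> .   bit 8 = 0  t=0,i=9
  ..### -> #   bit 7 = 1  t=0,i=0
  ..##. -> .   bit 6 = 0  t=1,i=6
  ..#.# -> .   bit 5 = 0  t=2,i=10
  ..#.. -> #   bit 4 = 1  t=3,i=6
  ...## -> #   bit 3 = 1  t=0,i=13
  ...#. -> .   bit 2 = 0  t=3,i=5
  ....# -> #   bit 1 = 1  t=0,i=12
  ..... -> #   bit 0 = 1  t=0,i=11
  bits 10000100000000110111100010011011 = 2214819995

2214819995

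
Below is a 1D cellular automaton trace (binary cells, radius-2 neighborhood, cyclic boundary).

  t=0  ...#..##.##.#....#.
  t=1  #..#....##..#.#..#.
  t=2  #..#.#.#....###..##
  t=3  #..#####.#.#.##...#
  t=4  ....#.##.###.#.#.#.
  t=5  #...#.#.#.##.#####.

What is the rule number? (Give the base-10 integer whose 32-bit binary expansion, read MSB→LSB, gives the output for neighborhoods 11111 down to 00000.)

  #####|.  b31=0 t=3,i=5
  ####.|#  b30=1 t=3,i=6
  ###.#|#  b29=1 t=3,i=7
  ###..|#  b28=1 t=2,i=0
  ##.##|#  b27=1 t=0,i=8
  ##.#.|.  b26=0 t=0,i=11
  ##..#|.  b25=0 t=1,i=10
  ##...|#  b24=1 t=3,i=15
  #.###|.  b23=0 t=4,i=9
  #.##.|#  b22=1 t=0,i=9
  #.#.#|#  b21=1 t=2,i=5
  #.#..|#  b20=1 t=0,i=12
  #..##|.  b19=0 t=0,i=5
  #..#.|.  b18=0 t=1,i=2
  #...#|.  b17=0 t=3,i=16
  #....|#  b16=1 t=0,i=0
  .####|#  b15=1 t=3,i=4
  .###.|#  b14=1 t=2,i=13
  .##.#|.  b13=0 t=0,i=7
  .##..|.  b12=0 t=1,i=9
  .#.##|.  b11=0 t=3,i=12
  .#.#.|#  b10=1 t=1,i=13
  .#..#|.  b9=0 t=0,i=4
  .#...|.  b8=0 t=0,i=13
  ..###|.  b7=0 t=2,i=12
  ..##.|.  b6=0 t=0,i=6
  ..#.#|#  b5=1 t=1,i=12
  ..#..|#  b4=1 t=0,i=3
  ...##|#  b3=1 t=1,i=7
  ...#.|.  b2=0 t=0,i=2
  ....#|.  b1=0 t=0,i=1
  .....|.  b0=0 t=4,i=1
  bits 01111001011100011100010000111000 = 2037498936

2037498936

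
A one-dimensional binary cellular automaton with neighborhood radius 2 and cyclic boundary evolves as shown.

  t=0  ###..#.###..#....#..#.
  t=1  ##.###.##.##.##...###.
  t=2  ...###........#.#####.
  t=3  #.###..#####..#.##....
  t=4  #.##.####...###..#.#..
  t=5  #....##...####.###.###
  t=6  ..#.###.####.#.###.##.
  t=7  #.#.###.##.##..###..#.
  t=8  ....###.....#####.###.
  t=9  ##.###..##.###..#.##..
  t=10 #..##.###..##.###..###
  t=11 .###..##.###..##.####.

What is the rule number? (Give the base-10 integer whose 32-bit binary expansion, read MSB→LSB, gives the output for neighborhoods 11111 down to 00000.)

648008681

  #####|.  b31=0 t=2,i=18
  ####.|.  b30=0 t=2,i=19
  ###.#|#  b29=1 t=1,i=5
  ###..|.  b28=0 t=0,i=2
  ##.##|.  b27=0 t=1,i=2
  ##.#.|#  b26=1 t=6,i=12
  ##..#|#  b25=1 t=0,i=3
  ##...|.  b24=0 t=1,i=15
  #.###|#  b23=1 t=0,i=0
  #.##.|.  b22=0 t=1,i=0
  #.#.#|.  b21=0 t=6,i=13
  #.#..|#  b20=1 t=4,i=19
  #..##|#  b19=1 t=3,i=6
  #..#.|#  b18=1 t=0,i=4
  #...#|#  b17=1 t=1,i=16
  #....|#  b16=1 t=0,i=14
  .####|#  b15=1 t=2,i=17
  .###.|#  b14=1 t=0,i=1
  .##.#|.  b13=0 t=1,i=1
  .##..|#  b12=1 t=1,i=14
  .#.##|.  b11=0 t=0,i=6
  .#.#.|.  b10=0 t=4,i=18
  .#..#|#  b9=1 t=0,i=18
  .#...|#  b8=1 t=0,i=13
  ..###|#  b7=1 t=1,i=18
  ..##.|#  b6=1 t=5,i=5
  ..#.#|#  b5=1 t=0,i=5
  ..#..|.  b4=0 t=0,i=12
  ...##|#  b3=1 t=1,i=17
  ...#.|.  b2=0 t=0,i=16
  ....#|.  b1=0 t=0,i=15
  .....|#  b0=1 t=2,i=8
  bits 00100110100111111101001111101001 = 648008681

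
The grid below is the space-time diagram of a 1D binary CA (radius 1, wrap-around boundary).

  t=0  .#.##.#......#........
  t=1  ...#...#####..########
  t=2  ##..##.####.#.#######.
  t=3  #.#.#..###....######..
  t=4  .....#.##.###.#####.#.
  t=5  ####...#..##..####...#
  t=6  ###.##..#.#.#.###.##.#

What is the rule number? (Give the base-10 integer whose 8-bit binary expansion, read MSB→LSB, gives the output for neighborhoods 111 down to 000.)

153

  ### -> #   bit 7 = 1  t=1,i=8
  ##. -> .   bit 6 = 0  t=0,i=4
  #.# -> .   bit 5 = 0  t=0,i=2
  #.. -> #   bit 4 = 1  t=0,i=7
  .## -> #   bit 3 = 1  t=0,i=3
  .#. -> .   bit 2 = 0  t=0,i=1
  ..# -> .   bit 1 = 0  t=0,i=0
  ... -> #   bit 0 = 1  t=0,i=8
  bits 10011001 = 153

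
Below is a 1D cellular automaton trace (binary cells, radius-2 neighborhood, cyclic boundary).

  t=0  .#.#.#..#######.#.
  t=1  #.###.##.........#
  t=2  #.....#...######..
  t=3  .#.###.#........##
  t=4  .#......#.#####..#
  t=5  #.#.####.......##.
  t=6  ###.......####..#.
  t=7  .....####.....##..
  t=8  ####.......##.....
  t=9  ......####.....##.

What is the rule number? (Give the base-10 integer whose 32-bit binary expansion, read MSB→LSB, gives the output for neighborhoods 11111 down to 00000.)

  [31] ##### => .  t=0,i=10
  [30] ####. => .  t=0,i=13
  [29] ###.# => .  t=0,i=14
  [28] ###.. => .  t=2,i=15
  [27] ##.## => .  t=1,i=1
  [26] ##.#. => .  t=0,i=15
  [25] ##..# => #  t=2,i=16
  [24] ##... => .  t=1,i=8
  [23] #.### => .  t=1,i=2
  [22] #.##. => #  t=1,i=6
  [21] #.#.# => #  t=0,i=3
  [20] #.#.. => .  t=0,i=5
  [19] #..## => #  t=0,i=7
  [18] #..#. => #  t=0,i=0
  [17] #...# => .  t=2,i=8
  [16] #.... => .  t=1,i=9
  [15] .#### => .  t=0,i=9
  [14] .###. => .  t=1,i=3
  [13] .##.# => #  t=1,i=0
  [12] .##.. => .  t=1,i=7
  [11] .#.## => .  t=3,i=2
  [10] .#.#. => #  t=0,i=2
  [9] .#..# => #  t=0,i=6
  [8] .#... => #  t=2,i=1
  [7] ..### => .  t=0,i=8
  [6] ..##. => .  t=1,i=17
  [5] ..#.# => .  t=0,i=1
  [4] ..#.. => .  t=2,i=0
  [3] ...## => .  t=1,i=16
  [2] ...#. => #  t=2,i=5
  [1] ....# => #  t=1,i=15
  [0] ..... => #  t=1,i=10
  bits 00000010011011000010011100000111 = 40642311

40642311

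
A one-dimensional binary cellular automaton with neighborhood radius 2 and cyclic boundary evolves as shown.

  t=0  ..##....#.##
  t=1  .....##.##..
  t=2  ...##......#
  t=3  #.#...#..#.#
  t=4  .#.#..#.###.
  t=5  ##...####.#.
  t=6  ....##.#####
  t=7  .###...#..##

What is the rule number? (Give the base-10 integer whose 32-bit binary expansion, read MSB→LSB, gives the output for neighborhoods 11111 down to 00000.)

  [31] ##### => .  t=6,i=9
  [30] ####. => #  t=5,i=7
  [29] ###.# => #  t=5,i=8
  [28] ###.. => #  t=4,i=10
  [27] ##.## => .  t=1,i=7
  [26] ##.#. => #  t=3,i=1
  [25] ##..# => .  t=0,i=0
  [24] ##... => .  t=0,i=4
  [23] #.### => #  t=4,i=8
  [22] #.##. => .  t=0,i=10
  [21] #.#.# => #  t=5,i=10
  [20] #.#.. => .  t=3,i=2
  [19] #..## => .  t=0,i=1
  [18] #..#. => #  t=3,i=8
  [17] #...# => .  t=2,i=1
  [16] #.... => #  t=0,i=5
  [15] .#### => .  t=5,i=6
  [14] .###. => .  t=4,i=9
  [13] .##.# => .  t=1,i=6
  [12] .##.. => .  t=0,i=3
  [11] .#.## => #  t=0,i=9
  [10] .#.#. => .  t=4,i=2
  [9] .#..# => .  t=3,i=7
  [8] .#... => #  t=2,i=0
  [7] ..### => #  t=5,i=5
  [6] ..##. => .  t=0,i=2
  [5] ..#.# => #  t=0,i=8
  [4] ..#.. => #  t=2,i=11
  [3] ...## => #  t=1,i=4
  [2] ...#. => .  t=0,i=7
  [1] ....# => #  t=0,i=6
  [0] ..... => .  t=1,i=0
  bits 01110100101001010000100110111010 = 1956972986

1956972986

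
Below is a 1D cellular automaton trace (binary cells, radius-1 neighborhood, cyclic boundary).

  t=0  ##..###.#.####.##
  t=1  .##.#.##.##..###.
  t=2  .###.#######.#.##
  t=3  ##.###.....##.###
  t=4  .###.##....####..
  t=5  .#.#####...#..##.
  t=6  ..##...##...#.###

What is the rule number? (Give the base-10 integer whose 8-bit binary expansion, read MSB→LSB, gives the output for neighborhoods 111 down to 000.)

  [7] ### => .  t=0,i=0
  [6] ##. => #  t=0,i=1
  [5] #.# => #  t=0,i=7
  [4] #.. => #  t=0,i=2
  [3] .## => #  t=0,i=4
  [2] .#. => .  t=0,i=8
  [1] ..# => .  t=0,i=3
  [0] ... => .  t=3,i=7
  bits 01111000 = 120

120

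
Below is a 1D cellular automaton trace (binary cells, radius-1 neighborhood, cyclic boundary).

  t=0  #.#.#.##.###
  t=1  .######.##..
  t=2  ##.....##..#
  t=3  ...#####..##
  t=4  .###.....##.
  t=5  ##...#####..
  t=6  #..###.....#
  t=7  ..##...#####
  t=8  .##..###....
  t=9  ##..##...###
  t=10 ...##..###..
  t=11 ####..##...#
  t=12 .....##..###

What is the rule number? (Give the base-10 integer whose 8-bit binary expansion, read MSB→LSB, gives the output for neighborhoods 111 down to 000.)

  ###|.  b7=0 t=0,i=10
  ##.|.  b6=0 t=0,i=0
  #.#|#  b5=1 t=0,i=1
  #..|.  b4=0 t=1,i=10
  .##|#  b3=1 t=0,i=6
  .#.|#  b2=1 t=0,i=2
  ..#|#  b1=1 t=1,i=0
  ...|#  b0=1 t=1,i=11
  bits 00101111 = 47

47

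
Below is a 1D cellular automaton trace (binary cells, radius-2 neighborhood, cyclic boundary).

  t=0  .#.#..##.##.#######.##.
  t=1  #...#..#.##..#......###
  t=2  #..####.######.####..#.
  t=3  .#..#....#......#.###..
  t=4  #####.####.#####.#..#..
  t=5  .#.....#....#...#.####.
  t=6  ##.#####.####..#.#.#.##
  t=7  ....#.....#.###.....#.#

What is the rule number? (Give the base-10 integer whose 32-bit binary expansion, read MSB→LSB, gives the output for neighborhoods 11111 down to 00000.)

  [31] ##### => .  t=0,i=14
  [30] ####. => .  t=0,i=17
  [29] ###.# => .  t=0,i=18
  [28] ###.. => #  t=1,i=0
  [27] ##.## => .  t=0,i=8
  [26] ##.#. => #  t=4,i=16
  [25] ##..# => #  t=0,i=22
  [24] ##... => .  t=1,i=1
  [23] #.### => .  t=0,i=12
  [22] #.##. => #  t=0,i=9
  [21] #.#.# => .  t=6,i=17
  [20] #.#.. => .  t=0,i=3
  [19] #..## => .  t=0,i=5
  [18] #..#. => #  t=0,i=0
  [17] #...# => .  t=1,i=2
  [16] #.... => #  t=1,i=15
  [15] .#### => #  t=0,i=13
  [14] .###. => .  t=3,i=19
  [13] .##.# => #  t=0,i=7
  [12] .##.. => #  t=0,i=21
  [11] .#.## => #  t=1,i=8
  [10] .#.#. => .  t=0,i=2
  [9] .#..# => #  t=0,i=4
  [8] .#... => .  t=1,i=14
  [7] ..### => .  t=1,i=20
  [6] ..##. => .  t=0,i=6
  [5] ..#.# => .  t=0,i=1
  [4] ..#.. => #  t=1,i=4
  [3] ...## => .  t=1,i=19
  [2] ...#. => #  t=1,i=3
  [1] ....# => #  t=1,i=18
  [0] ..... => #  t=1,i=16
  bits 00010110010001011011101000010111 = 373668375

373668375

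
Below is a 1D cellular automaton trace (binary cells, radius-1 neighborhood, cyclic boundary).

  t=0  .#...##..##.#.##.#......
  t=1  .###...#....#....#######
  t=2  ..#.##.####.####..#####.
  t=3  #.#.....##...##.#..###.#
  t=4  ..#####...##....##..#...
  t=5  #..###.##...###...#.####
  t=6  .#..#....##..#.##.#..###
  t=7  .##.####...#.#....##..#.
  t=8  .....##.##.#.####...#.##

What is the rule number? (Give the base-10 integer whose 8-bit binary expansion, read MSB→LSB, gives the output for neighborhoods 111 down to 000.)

  ### -> #   bit 7 = 1  t=1,i=2
  ##. -> .   bit 6 = 0  t=0,i=6
  #.# -> .   bit 5 = 0  t=0,i=11
  #.. -> #   bit 4 = 1  t=0,i=2
  .## -> .   bit 3 = 0  t=0,i=5
  .#. -> #   bit 2 = 1  t=0,i=1
  ..# -> .   bit 1 = 0  t=0,i=0
  ... -> #   bit 0 = 1  t=0,i=3
  bits 10010101 = 149

149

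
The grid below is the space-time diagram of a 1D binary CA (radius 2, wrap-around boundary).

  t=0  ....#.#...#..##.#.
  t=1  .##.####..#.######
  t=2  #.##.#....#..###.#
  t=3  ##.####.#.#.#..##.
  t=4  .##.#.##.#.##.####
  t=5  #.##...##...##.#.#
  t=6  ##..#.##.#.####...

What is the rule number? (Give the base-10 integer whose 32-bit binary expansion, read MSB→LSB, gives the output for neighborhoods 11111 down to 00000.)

  #####|#  b31=1 t=1,i=14
  ####.|.  b30=0 t=1,i=6
  ###.#|#  b29=1 t=1,i=17
  ###..|.  b28=0 t=1,i=7
  ##.##|#  b27=1 t=1,i=0
  ##.#.|#  b26=1 t=0,i=15
  ##..#|.  b25=0 t=1,i=8
  ##...|#  b24=1 t=5,i=4
  #.###|.  b23=0 t=1,i=4
  #.##.|.  b22=0 t=1,i=1
  #.#.#|.  b21=0 t=3,i=8
  #.#..|#  b20=1 t=0,i=6
  #..##|#  b19=1 t=0,i=12
  #..#.|.  b18=0 t=1,i=9
  #...#|.  b17=0 t=0,i=8
  #....|.  b16=0 t=0,i=0
  .####|#  b15=1 t=1,i=5
  .###.|.  b14=0 t=2,i=14
  .##.#|#  b13=1 t=0,i=14
  .##..|.  b12=0 t=5,i=3
  .#.##|.  b11=0 t=1,i=11
  .#.#.|#  b10=1 t=0,i=5
  .#..#|.  b9=0 t=0,i=11
  .#...|#  b8=1 t=0,i=7
  ..###|.  b7=0 t=2,i=13
  ..##.|#  b6=1 t=0,i=13
  ..#.#|#  b5=1 t=0,i=4
  ..#..|#  b4=1 t=0,i=10
  ...##|#  b3=1 t=5,i=6
  ...#.|.  b2=0 t=0,i=3
  ....#|#  b1=1 t=0,i=2
  .....|#  b0=1 t=0,i=1
  bits 10101101000110001010010101111011 = 2904073595

2904073595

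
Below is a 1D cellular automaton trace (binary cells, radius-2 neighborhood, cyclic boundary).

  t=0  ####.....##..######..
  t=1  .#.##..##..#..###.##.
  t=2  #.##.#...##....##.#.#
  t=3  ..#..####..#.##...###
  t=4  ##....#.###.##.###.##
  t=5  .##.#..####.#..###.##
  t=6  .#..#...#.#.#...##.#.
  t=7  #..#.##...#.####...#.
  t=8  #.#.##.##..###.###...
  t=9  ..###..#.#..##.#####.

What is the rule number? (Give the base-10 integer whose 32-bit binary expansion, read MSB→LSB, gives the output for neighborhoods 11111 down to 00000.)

3019294986

  ##### -> #   bit 31 = 1  t=0,i=15
  ####. -> .   bit 30 = 0  t=0,i=2
  ###.# -> #   bit 29 = 1  t=1,i=16
  ###.. -> #   bit 28 = 1  t=0,i=3
  ##.## -> .   bit 27 = 0  t=1,i=17
  ##.#. -> .   bit 26 = 0  t=2,i=4
  ##..# -> #   bit 25 = 1  t=0,i=11
  ##... -> #   bit 24 = 1  t=0,i=4
  #.### -> #   bit 23 = 1  t=4,i=8
  #.##. -> #   bit 22 = 1  t=1,i=3
  #.#.# -> #   bit 21 = 1  t=2,i=18
  #.#.. -> #   bit 20 = 1  t=2,i=5
  #..## -> .   bit 19 = 0  t=0,i=12
  #..#. -> #   bit 18 = 1  t=1,i=0
  #...# -> #   bit 17 = 1  t=2,i=7
  #.... -> .   bit 16 = 0  t=0,i=5
  .#### -> #   bit 15 = 1  t=0,i=1
  .###. -> #   bit 14 = 1  t=1,i=15
  .##.# -> .   bit 13 = 0  t=2,i=0
  .##.. -> .   bit 12 = 0  t=0,i=10
  .#.## -> #   bit 11 = 1  t=1,i=2
  .#.#. -> .   bit 10 = 0  t=6,i=9
  .#..# -> .   bit 9 = 0  t=1,i=12
  .#... -> #   bit 8 = 1  t=2,i=6
  ..### -> .   bit 7 = 0  t=0,i=0
  ..##. -> .   bit 6 = 0  t=0,i=9
  ..#.# -> .   bit 5 = 0  t=1,i=1
  ..#.. -> .   bit 4 = 0  t=1,i=11
  ...## -> #   bit 3 = 1  t=0,i=8
  ...#. -> .   bit 2 = 0  t=4,i=5
  ....# -> #   bit 1 = 1  t=0,i=7
  ..... -> .   bit 0 = 0  t=0,i=6
  bits 10110011111101101100100100001010 = 3019294986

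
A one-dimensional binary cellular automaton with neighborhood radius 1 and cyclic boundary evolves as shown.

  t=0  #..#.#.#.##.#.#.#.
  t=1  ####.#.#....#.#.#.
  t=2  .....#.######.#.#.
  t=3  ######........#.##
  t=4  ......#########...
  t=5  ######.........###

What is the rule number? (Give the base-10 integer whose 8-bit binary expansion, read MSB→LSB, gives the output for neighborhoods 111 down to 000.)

23

  [7] ### => .  t=1,i=1
  [6] ##. => .  t=0,i=10
  [5] #.# => .  t=0,i=4
  [4] #.. => #  t=0,i=1
  [3] .## => .  t=0,i=9
  [2] .#. => #  t=0,i=0
  [1] ..# => #  t=0,i=2
  [0] ... => #  t=1,i=9
  bits 00010111 = 23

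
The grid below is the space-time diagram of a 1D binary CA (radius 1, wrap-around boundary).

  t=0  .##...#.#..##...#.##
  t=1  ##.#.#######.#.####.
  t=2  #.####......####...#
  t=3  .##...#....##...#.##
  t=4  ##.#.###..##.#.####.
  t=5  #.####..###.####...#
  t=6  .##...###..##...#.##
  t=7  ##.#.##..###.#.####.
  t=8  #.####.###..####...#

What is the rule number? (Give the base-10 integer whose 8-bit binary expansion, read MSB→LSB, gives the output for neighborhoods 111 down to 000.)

62

  [7] ### => .  t=1,i=6
  [6] ##. => .  t=0,i=2
  [5] #.# => #  t=0,i=0
  [4] #.. => #  t=0,i=3
  [3] .## => #  t=0,i=1
  [2] .#. => #  t=0,i=6
  [1] ..# => #  t=0,i=5
  [0] ... => .  t=0,i=4
  bits 00111110 = 62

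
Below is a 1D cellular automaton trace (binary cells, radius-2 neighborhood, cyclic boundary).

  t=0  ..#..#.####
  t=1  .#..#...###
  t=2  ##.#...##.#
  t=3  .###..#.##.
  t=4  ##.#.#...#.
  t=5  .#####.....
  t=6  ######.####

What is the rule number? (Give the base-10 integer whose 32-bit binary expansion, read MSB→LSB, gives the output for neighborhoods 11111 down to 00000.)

4231902347

  [31] ##### => #  t=5,i=3
  [30] ####. => #  t=0,i=9
  [29] ###.# => #  t=1,i=10
  [28] ###.. => #  t=0,i=10
  [27] ##.## => #  t=2,i=9
  [26] ##.#. => #  t=1,i=0
  [25] ##..# => .  t=0,i=0
  [24] ##... => .  t=5,i=6
  [23] #.### => .  t=0,i=7
  [22] #.##. => .  t=3,i=8
  [21] #.#.# => #  t=4,i=3
  [20] #.#.. => #  t=1,i=1
  [19] #..## => #  t=3,i=0
  [18] #..#. => #  t=0,i=1
  [17] #...# => .  t=1,i=6
  [16] #.... => #  t=5,i=7
  [15] .#### => #  t=0,i=8
  [14] .###. => .  t=1,i=9
  [13] .##.# => #  t=2,i=8
  [12] .##.. => #  t=3,i=9
  [11] .#.## => .  t=0,i=6
  [10] .#.#. => #  t=4,i=4
  [9] .#..# => .  t=0,i=3
  [8] .#... => .  t=1,i=5
  [7] ..### => #  t=1,i=8
  [6] ..##. => .  t=2,i=7
  [5] ..#.# => .  t=0,i=5
  [4] ..#.. => .  t=0,i=2
  [3] ...## => #  t=1,i=7
  [2] ...#. => .  t=4,i=8
  [1] ....# => #  t=5,i=10
  [0] ..... => #  t=5,i=8
  bits 11111100001111011011010010001011 = 4231902347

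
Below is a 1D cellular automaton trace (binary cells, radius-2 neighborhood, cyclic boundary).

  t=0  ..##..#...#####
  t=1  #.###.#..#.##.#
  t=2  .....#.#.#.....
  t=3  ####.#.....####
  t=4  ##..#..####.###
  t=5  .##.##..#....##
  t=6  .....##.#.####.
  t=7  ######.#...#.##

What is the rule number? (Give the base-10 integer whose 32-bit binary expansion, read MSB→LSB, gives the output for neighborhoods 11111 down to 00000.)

  ##### -> #   bit 31 = 1  t=0,i=12
  ####. -> .   bit 30 = 0  t=0,i=13
  ###.# -> .   bit 29 = 0  t=1,i=4
  ###.. -> #   bit 28 = 1  t=0,i=14
  ##.## -> .   bit 27 = 0  t=1,i=1
  ##.#. -> #   bit 26 = 1  t=1,i=5
  ##..# -> #   bit 25 = 1  t=0,i=0
  ##... -> #   bit 24 = 1  t=6,i=14
  #.### -> .   bit 23 = 0  t=1,i=2
  #.##. -> .   bit 22 = 0  t=1,i=11
  #.#.# -> .   bit 21 = 0  t=2,i=7
  #.#.. -> .   bit 20 = 0  t=1,i=6
  #..## -> .   bit 19 = 0  t=0,i=1
  #..#. -> .   bit 18 = 0  t=0,i=5
  #...# -> .   bit 17 = 0  t=0,i=8
  #.... -> #   bit 16 = 1  t=2,i=11
  .#### -> #   bit 15 = 1  t=0,i=11
  .###. -> .   bit 14 = 0  t=1,i=3
  .##.# -> .   bit 13 = 0  t=1,i=0
  .##.. -> #   bit 12 = 1  t=0,i=3
  .#.## -> .   bit 11 = 0  t=1,i=10
  .#.#. -> .   bit 10 = 0  t=2,i=6
  .#..# -> #   bit 9 = 1  t=1,i=7
  .#... -> .   bit 8 = 0  t=0,i=7
  ..### -> .   bit 7 = 0  t=0,i=10
  ..##. -> #   bit 6 = 1  t=0,i=2
  ..#.# -> #   bit 5 = 1  t=1,i=9
  ..#.. -> #   bit 4 = 1  t=0,i=6
  ...## -> #   bit 3 = 1  t=0,i=9
  ...#. -> .   bit 2 = 0  t=2,i=4
  ....# -> #   bit 1 = 1  t=2,i=3
  ..... -> #   bit 0 = 1  t=2,i=0
  bits 10010111000000011001001001111011 = 2533462651

2533462651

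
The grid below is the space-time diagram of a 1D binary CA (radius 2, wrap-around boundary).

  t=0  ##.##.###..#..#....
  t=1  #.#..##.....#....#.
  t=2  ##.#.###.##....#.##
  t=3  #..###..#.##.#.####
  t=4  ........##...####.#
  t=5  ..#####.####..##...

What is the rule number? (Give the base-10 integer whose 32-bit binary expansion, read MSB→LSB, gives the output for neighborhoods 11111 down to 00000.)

  [31] ##### => .  t=3,i=17
  [30] ####. => #  t=2,i=0
  [29] ###.# => .  t=2,i=1
  [28] ###.. => .  t=0,i=8
  [27] ##.## => #  t=0,i=2
  [26] ##.#. => .  t=2,i=2
  [25] ##..# => .  t=0,i=9
  [24] ##... => #  t=1,i=7
  [23] #.### => #  t=0,i=6
  [22] #.##. => .  t=0,i=3
  [21] #.#.# => #  t=1,i=0
  [20] #.#.. => .  t=1,i=2
  [19] #..## => .  t=1,i=4
  [18] #..#. => .  t=0,i=10
  [17] #...# => #  t=4,i=11
  [16] #.... => .  t=0,i=16
  [15] .#### => #  t=2,i=18
  [14] .###. => .  t=0,i=7
  [13] .##.# => .  t=0,i=1
  [12] .##.. => #  t=1,i=6
  [11] .#.## => #  t=2,i=4
  [10] .#.#. => #  t=1,i=1
  [9] .#..# => #  t=0,i=12
  [8] .#... => .  t=0,i=15
  [7] ..### => .  t=3,i=3
  [6] ..##. => #  t=0,i=0
  [5] ..#.# => #  t=1,i=17
  [4] ..#.. => .  t=0,i=11
  [3] ...## => .  t=0,i=18
  [2] ...#. => .  t=1,i=11
  [1] ....# => #  t=0,i=17
  [0] ..... => #  t=1,i=9
  bits 01001001101000101001111001100011 = 1235394147

1235394147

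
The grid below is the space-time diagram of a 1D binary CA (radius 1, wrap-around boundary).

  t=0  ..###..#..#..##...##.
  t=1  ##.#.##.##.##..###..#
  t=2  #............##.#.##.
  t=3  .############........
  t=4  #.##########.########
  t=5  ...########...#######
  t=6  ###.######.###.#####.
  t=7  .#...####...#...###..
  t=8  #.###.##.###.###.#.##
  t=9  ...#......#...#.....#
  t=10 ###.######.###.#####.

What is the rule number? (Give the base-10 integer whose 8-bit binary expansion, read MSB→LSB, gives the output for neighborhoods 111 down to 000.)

147

  ###|#  b7=1 t=0,i=3
  ##.|.  b6=0 t=0,i=4
  #.#|.  b5=0 t=1,i=2
  #..|#  b4=1 t=0,i=5
  .##|.  b3=0 t=0,i=2
  .#.|.  b2=0 t=0,i=7
  ..#|#  b1=1 t=0,i=1
  ...|#  b0=1 t=0,i=0
  bits 10010011 = 147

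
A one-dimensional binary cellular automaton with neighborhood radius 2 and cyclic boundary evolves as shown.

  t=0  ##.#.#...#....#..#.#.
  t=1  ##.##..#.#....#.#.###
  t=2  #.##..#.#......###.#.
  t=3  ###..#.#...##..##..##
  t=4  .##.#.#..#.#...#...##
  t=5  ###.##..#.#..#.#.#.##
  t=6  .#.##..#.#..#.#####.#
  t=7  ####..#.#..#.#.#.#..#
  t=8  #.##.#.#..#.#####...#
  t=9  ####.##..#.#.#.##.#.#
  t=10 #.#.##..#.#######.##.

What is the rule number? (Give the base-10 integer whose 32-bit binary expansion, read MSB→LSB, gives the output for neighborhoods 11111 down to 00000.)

  ##### -> .   bit 31 = 0  t=1,i=20
  ####. -> #   bit 30 = 1  t=1,i=0
  ###.# -> .   bit 29 = 0  t=1,i=1
  ###.. -> #   bit 28 = 1  t=3,i=2
  ##.## -> #   bit 27 = 1  t=1,i=2
  ##.#. -> .   bit 26 = 0  t=0,i=2
  ##..# -> .   bit 25 = 0  t=1,i=5
  ##... -> .   bit 24 = 0  t=8,i=17
  #.### -> .   bit 23 = 0  t=1,i=18
  #.##. -> #   bit 22 = 1  t=0,i=0
  #.#.# -> #   bit 21 = 1  t=0,i=3
  #.#.. -> .   bit 20 = 0  t=0,i=5
  #..## -> .   bit 19 = 0  t=3,i=14
  #..#. -> #   bit 18 = 1  t=0,i=16
  #...# -> #   bit 17 = 1  t=0,i=7
  #.... -> .   bit 16 = 0  t=0,i=11
  .#### -> #   bit 15 = 1  t=1,i=19
  .###. -> #   bit 14 = 1  t=2,i=16
  .##.# -> #   bit 13 = 1  t=0,i=1
  .##.. -> .   bit 12 = 0  t=1,i=4
  .#.## -> #   bit 11 = 1  t=0,i=20
  .#.#. -> #   bit 10 = 1  t=0,i=4
  .#..# -> .   bit 9 = 0  t=0,i=15
  .#... -> .   bit 8 = 0  t=0,i=6
  ..### -> #   bit 7 = 1  t=2,i=15
  ..##. -> #   bit 6 = 1  t=3,i=11
  ..#.# -> .   bit 5 = 0  t=0,i=17
  ..#.. -> #   bit 4 = 1  t=0,i=9
  ...## -> .   bit 3 = 0  t=2,i=14
  ...#. -> .   bit 2 = 0  t=0,i=8
  ....# -> .   bit 1 = 0  t=0,i=12
  ..... -> #   bit 0 = 1  t=2,i=11
  bits 01011000011001101110110011010001 = 1483140305

1483140305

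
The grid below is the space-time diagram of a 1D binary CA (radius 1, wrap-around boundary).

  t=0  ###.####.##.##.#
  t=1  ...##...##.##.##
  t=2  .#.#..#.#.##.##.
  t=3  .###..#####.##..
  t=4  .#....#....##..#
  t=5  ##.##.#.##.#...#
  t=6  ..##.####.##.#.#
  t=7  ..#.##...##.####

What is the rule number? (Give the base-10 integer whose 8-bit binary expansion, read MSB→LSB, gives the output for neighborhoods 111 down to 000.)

45

  [7] ### => .  t=0,i=0
  [6] ##. => .  t=0,i=2
  [5] #.# => #  t=0,i=3
  [4] #.. => .  t=1,i=0
  [3] .## => #  t=0,i=4
  [2] .#. => #  t=2,i=1
  [1] ..# => .  t=1,i=2
  [0] ... => #  t=1,i=1
  bits 00101101 = 45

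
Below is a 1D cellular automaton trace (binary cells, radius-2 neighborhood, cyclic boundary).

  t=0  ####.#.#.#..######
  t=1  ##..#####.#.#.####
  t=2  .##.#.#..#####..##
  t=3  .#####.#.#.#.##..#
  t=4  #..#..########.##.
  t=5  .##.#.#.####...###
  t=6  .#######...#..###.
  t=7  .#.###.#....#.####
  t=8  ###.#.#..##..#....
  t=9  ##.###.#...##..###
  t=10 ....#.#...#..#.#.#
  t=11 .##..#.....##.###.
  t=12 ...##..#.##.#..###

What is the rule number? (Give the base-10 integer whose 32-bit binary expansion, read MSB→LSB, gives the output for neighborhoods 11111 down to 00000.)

2523229834

  ##### -> #   bit 31 = 1  t=0,i=0
  ####. -> .   bit 30 = 0  t=0,i=2
  ###.# -> .   bit 29 = 0  t=0,i=3
  ###.. -> #   bit 28 = 1  t=1,i=1
  ##.## -> .   bit 27 = 0  t=2,i=0
  ##.#. -> #   bit 26 = 1  t=0,i=4
  ##..# -> #   bit 25 = 1  t=1,i=2
  ##... -> .   bit 24 = 0  t=5,i=12
  #.### -> .   bit 23 = 0  t=1,i=14
  #.##. -> #   bit 22 = 1  t=2,i=1
  #.#.# -> #   bit 21 = 1  t=0,i=5
  #.#.. -> .   bit 20 = 0  t=0,i=9
  #..## -> .   bit 19 = 0  t=0,i=11
  #..#. -> #   bit 18 = 1  t=3,i=16
  #...# -> .   bit 17 = 0  t=5,i=13
  #.... -> #   bit 16 = 1  t=7,i=9
  .#### -> .   bit 15 = 0  t=0,i=13
  .###. -> #   bit 14 = 1  t=5,i=16
  .##.# -> #   bit 13 = 1  t=2,i=2
  .##.. -> .   bit 12 = 0  t=3,i=14
  .#.## -> #   bit 11 = 1  t=1,i=13
  .#.#. -> #   bit 10 = 1  t=0,i=6
  .#..# -> #   bit 9 = 1  t=0,i=10
  .#... -> .   bit 8 = 0  t=7,i=8
  ..### -> #   bit 7 = 1  t=0,i=12
  ..##. -> .   bit 6 = 0  t=2,i=16
  ..#.# -> .   bit 5 = 0  t=3,i=17
  ..#.. -> .   bit 4 = 0  t=4,i=3
  ...## -> #   bit 3 = 1  t=5,i=14
  ...#. -> .   bit 2 = 0  t=6,i=10
  ....# -> #   bit 1 = 1  t=7,i=10
  ..... -> .   bit 0 = 0  t=11,i=8
  bits 10010110011001010110111010001010 = 2523229834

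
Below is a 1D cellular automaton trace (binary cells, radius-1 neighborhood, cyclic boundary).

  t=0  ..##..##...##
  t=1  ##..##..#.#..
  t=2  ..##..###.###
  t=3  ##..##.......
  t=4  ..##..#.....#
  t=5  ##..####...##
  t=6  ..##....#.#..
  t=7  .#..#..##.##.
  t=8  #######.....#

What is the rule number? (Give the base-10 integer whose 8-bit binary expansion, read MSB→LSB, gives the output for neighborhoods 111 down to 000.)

  nb ###: next=.  (t=2,i=7, bit7=0)
  nb ##.: next=.  (t=0,i=3, bit6=0)
  nb #.#: next=.  (t=1,i=9, bit5=0)
  nb #..: next=#  (t=0,i=0, bit4=1)
  nb .##: next=.  (t=0,i=2, bit3=0)
  nb .#.: next=#  (t=1,i=8, bit2=1)
  nb ..#: next=#  (t=0,i=1, bit1=1)
  nb ...: next=.  (t=0,i=9, bit0=0)
  bits 00010110 = 22

22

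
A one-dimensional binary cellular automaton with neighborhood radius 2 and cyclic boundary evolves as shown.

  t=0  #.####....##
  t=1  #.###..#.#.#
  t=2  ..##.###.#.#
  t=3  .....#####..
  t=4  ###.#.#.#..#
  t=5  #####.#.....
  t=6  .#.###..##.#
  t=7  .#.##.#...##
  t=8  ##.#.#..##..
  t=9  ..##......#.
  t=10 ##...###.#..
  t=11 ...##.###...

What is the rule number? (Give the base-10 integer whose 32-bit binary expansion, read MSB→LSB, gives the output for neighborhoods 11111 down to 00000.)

1726464045

  [31] ##### => .  t=3,i=7
  [30] ####. => #  t=0,i=4
  [29] ###.# => #  t=0,i=0
  [28] ###.. => .  t=0,i=5
  [27] ##.## => .  t=0,i=1
  [26] ##.#. => #  t=2,i=8
  [25] ##..# => #  t=1,i=5
  [24] ##... => .  t=0,i=6
  [23] #.### => #  t=0,i=2
  [22] #.##. => #  t=1,i=11
  [21] #.#.# => #  t=1,i=9
  [20] #.#.. => .  t=2,i=11
  [19] #..## => .  t=2,i=1
  [18] #..#. => #  t=1,i=6
  [17] #...# => #  t=7,i=8
  [16] #.... => #  t=0,i=7
  [15] .#### => #  t=0,i=3
  [14] .###. => #  t=0,i=11
  [13] .##.# => .  t=1,i=0
  [12] .##.. => .  t=8,i=9
  [11] .#.## => .  t=1,i=10
  [10] .#.#. => .  t=1,i=8
  [9] .#..# => .  t=2,i=0
  [8] .#... => .  t=5,i=7
  [7] ..### => .  t=0,i=10
  [6] ..##. => .  t=2,i=2
  [5] ..#.# => #  t=1,i=7
  [4] ..#.. => .  t=9,i=10
  [3] ...## => #  t=0,i=9
  [2] ...#. => #  t=9,i=9
  [1] ....# => .  t=0,i=8
  [0] ..... => #  t=3,i=0
  bits 01100110111001111100000000101101 = 1726464045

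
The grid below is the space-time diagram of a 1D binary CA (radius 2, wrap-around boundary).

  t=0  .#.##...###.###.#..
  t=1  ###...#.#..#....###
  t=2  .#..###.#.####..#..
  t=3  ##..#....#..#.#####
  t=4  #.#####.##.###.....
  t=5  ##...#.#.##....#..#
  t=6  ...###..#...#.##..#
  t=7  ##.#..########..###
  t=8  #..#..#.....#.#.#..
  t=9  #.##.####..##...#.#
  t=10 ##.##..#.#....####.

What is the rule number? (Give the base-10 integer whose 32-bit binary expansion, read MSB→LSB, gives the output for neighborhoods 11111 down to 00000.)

  nb #####: next=.  (t=1,i=0, bit31=0)
  nb ####.: next=#  (t=1,i=1, bit30=1)
  nb ###.#: next=.  (t=0,i=10, bit29=0)
  nb ###..: next=.  (t=1,i=2, bit28=0)
  nb ##.##: next=#  (t=0,i=11, bit27=1)
  nb ##.#.: next=.  (t=0,i=15, bit26=0)
  nb ##..#: next=#  (t=2,i=14, bit25=1)
  nb ##...: next=.  (t=0,i=5, bit24=0)
  nb #.###: next=.  (t=0,i=12, bit23=0)
  nb #.##.: next=.  (t=0,i=3, bit22=0)
  nb #.#.#: next=.  (t=2,i=8, bit21=0)
  nb #.#..: next=#  (t=0,i=16, bit20=1)
  nb #..##: next=.  (t=2,i=3, bit19=0)
  nb #..#.: next=#  (t=1,i=10, bit18=1)
  nb #...#: next=#  (t=0,i=6, bit17=1)
  nb #....: next=#  (t=1,i=13, bit16=1)
  nb .####: next=.  (t=1,i=17, bit15=0)
  nb .###.: next=.  (t=0,i=9, bit14=0)
  nb .##.#: next=#  (t=4,i=9, bit13=1)
  nb .##..: next=.  (t=0,i=4, bit12=0)
  nb .#.##: next=#  (t=0,i=2, bit11=1)
  nb .#.#.: next=.  (t=1,i=7, bit10=0)
  nb .#..#: next=.  (t=1,i=9, bit9=0)
  nb .#...: next=#  (t=0,i=17, bit8=1)
  nb ..###: next=#  (t=0,i=8, bit7=1)
  nb ..##.: next=.  (t=9,i=11, bit6=0)
  nb ..#.#: next=#  (t=0,i=1, bit5=1)
  nb ..#..: next=#  (t=1,i=11, bit4=1)
  nb ...##: next=.  (t=0,i=7, bit3=0)
  nb ...#.: next=#  (t=0,i=0, bit2=1)
  nb ....#: next=.  (t=1,i=14, bit1=0)
  nb .....: next=.  (t=4,i=16, bit0=0)
  bits 01001010000101110010100110110100 = 1243031988

1243031988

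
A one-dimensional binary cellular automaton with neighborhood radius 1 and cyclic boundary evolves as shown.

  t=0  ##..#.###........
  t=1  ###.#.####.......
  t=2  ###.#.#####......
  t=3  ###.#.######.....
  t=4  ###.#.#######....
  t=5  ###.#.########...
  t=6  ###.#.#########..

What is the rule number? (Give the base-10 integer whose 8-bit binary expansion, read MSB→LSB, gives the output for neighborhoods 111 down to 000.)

  ###|#  b7=1 t=0,i=7
  ##.|#  b6=1 t=0,i=1
  #.#|.  b5=0 t=0,i=5
  #..|#  b4=1 t=0,i=2
  .##|#  b3=1 t=0,i=0
  .#.|#  b2=1 t=0,i=4
  ..#|.  b1=0 t=0,i=3
  ...|.  b0=0 t=0,i=10
  bits 11011100 = 220

220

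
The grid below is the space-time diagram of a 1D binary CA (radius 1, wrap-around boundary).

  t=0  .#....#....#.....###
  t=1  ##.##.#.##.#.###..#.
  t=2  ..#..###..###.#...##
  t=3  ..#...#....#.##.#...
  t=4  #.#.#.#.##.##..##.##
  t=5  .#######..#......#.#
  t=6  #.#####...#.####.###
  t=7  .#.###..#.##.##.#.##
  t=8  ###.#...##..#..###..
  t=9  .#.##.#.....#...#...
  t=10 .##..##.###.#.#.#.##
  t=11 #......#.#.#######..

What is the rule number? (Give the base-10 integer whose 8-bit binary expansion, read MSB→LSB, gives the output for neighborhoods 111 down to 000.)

  nb ###: next=#  (t=0,i=18, bit7=1)
  nb ##.: next=.  (t=0,i=19, bit6=0)
  nb #.#: next=#  (t=0,i=0, bit5=1)
  nb #..: next=.  (t=0,i=2, bit4=0)
  nb .##: next=.  (t=0,i=17, bit3=0)
  nb .#.: next=#  (t=0,i=1, bit2=1)
  nb ..#: next=.  (t=0,i=5, bit1=0)
  nb ...: next=#  (t=0,i=3, bit0=1)
  bits 10100101 = 165

165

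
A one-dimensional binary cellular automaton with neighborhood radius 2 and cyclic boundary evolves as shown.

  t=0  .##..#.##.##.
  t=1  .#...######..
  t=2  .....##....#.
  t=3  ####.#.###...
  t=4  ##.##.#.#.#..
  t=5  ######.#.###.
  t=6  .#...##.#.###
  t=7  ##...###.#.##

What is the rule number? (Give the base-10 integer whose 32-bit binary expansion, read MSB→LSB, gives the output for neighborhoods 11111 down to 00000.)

  #####|.  b31=0 t=1,i=7
  ####.|.  b30=0 t=1,i=9
  ###.#|#  b29=1 t=3,i=3
  ###..|.  b28=0 t=1,i=10
  ##.##|#  b27=1 t=0,i=9
  ##.#.|#  b26=1 t=3,i=4
  ##..#|.  b25=0 t=0,i=3
  ##...|#  b24=1 t=1,i=11
  #.###|.  b23=0 t=3,i=7
  #.##.|#  b22=1 t=0,i=7
  #.#.#|.  b21=0 t=3,i=5
  #.#..|#  b20=1 t=4,i=10
  #..##|.  b19=0 t=0,i=0
  #..#.|.  b18=0 t=0,i=4
  #...#|.  b17=0 t=1,i=3
  #....|#  b16=1 t=2,i=0
  .####|#  b15=1 t=1,i=6
  .###.|#  b14=1 t=3,i=8
  .##.#|#  b13=1 t=0,i=8
  .##..|.  b12=0 t=0,i=2
  .#.##|#  b11=1 t=0,i=6
  .#.#.|#  b10=1 t=4,i=7
  .#..#|#  b9=1 t=4,i=11
  .#...|.  b8=0 t=1,i=2
  ..###|#  b7=1 t=1,i=5
  ..##.|#  b6=1 t=0,i=1
  ..#.#|#  b5=1 t=0,i=5
  ..#..|.  b4=0 t=1,i=1
  ...##|.  b3=0 t=1,i=4
  ...#.|.  b2=0 t=1,i=0
  ....#|#  b1=1 t=2,i=3
  .....|#  b0=1 t=2,i=1
  bits 00101101010100011110111011100011 = 760344291

760344291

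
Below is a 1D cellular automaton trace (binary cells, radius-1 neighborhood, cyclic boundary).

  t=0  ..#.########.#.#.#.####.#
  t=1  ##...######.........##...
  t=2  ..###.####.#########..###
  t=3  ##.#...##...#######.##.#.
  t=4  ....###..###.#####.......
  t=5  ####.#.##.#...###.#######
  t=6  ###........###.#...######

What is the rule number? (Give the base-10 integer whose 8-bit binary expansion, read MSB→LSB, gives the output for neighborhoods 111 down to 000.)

  [7] ### => #  t=0,i=5
  [6] ##. => .  t=0,i=11
  [5] #.# => .  t=0,i=3
  [4] #.. => #  t=0,i=0
  [3] .## => .  t=0,i=4
  [2] .#. => .  t=0,i=2
  [1] ..# => #  t=0,i=1
  [0] ... => #  t=1,i=3
  bits 10010011 = 147

147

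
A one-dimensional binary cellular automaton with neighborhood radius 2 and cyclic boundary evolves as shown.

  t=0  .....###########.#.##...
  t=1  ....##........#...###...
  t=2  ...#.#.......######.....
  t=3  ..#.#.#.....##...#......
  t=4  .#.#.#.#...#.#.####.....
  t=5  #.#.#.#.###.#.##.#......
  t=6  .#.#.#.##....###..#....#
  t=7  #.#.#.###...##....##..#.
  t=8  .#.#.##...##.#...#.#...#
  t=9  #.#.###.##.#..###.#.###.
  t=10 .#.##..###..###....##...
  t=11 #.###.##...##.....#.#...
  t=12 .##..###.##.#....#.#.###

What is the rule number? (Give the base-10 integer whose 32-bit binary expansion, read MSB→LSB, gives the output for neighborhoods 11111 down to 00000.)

  #####|.  b31=0 t=0,i=7
  ####.|#  b30=1 t=0,i=14
  ###.#|.  b29=0 t=0,i=15
  ###..|.  b28=0 t=1,i=20
  ##.##|#  b27=1 t=9,i=7
  ##.#.|.  b26=0 t=0,i=16
  ##..#|.  b25=0 t=6,i=16
  ##...|.  b24=0 t=0,i=21
  #.###|#  b23=1 t=4,i=15
  #.##.|#  b22=1 t=0,i=19
  #.#.#|.  b21=0 t=0,i=17
  #.#..|.  b20=0 t=2,i=5
  #..##|#  b19=1 t=9,i=13
  #..#.|.  b18=0 t=6,i=17
  #...#|#  b17=1 t=1,i=16
  #....|.  b16=0 t=0,i=22
  .####|.  b15=0 t=0,i=6
  .###.|.  b14=0 t=1,i=19
  .##.#|#  b13=1 t=5,i=15
  .##..|#  b12=1 t=0,i=20
  .#.##|#  b11=1 t=0,i=18
  .#.#.|#  b10=1 t=2,i=4
  .#..#|#  b9=1 t=9,i=12
  .#...|#  b8=1 t=1,i=15
  ..###|#  b7=1 t=0,i=5
  ..##.|.  b6=0 t=1,i=4
  ..#.#|.  b5=0 t=2,i=3
  ..#..|#  b4=1 t=1,i=14
  ...##|#  b3=1 t=0,i=4
  ...#.|#  b2=1 t=1,i=13
  ....#|.  b1=0 t=0,i=3
  .....|.  b0=0 t=0,i=0
  bits 01001000110010100011111110011100 = 1221214108

1221214108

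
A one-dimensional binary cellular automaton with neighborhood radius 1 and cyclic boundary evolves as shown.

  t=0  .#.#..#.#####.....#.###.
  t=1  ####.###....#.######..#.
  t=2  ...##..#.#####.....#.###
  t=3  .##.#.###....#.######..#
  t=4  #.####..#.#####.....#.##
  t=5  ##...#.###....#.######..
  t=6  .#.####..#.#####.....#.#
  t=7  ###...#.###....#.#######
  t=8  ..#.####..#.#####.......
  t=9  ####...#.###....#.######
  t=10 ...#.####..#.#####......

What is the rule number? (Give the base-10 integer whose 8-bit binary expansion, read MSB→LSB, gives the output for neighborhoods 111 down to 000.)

  nb ###: next=.  (t=0,i=9, bit7=0)
  nb ##.: next=#  (t=0,i=12, bit6=1)
  nb #.#: next=#  (t=0,i=2, bit5=1)
  nb #..: next=.  (t=0,i=4, bit4=0)
  nb .##: next=.  (t=0,i=8, bit3=0)
  nb .#.: next=#  (t=0,i=1, bit2=1)
  nb ..#: next=#  (t=0,i=0, bit1=1)
  nb ...: next=#  (t=0,i=14, bit0=1)
  bits 01100111 = 103

103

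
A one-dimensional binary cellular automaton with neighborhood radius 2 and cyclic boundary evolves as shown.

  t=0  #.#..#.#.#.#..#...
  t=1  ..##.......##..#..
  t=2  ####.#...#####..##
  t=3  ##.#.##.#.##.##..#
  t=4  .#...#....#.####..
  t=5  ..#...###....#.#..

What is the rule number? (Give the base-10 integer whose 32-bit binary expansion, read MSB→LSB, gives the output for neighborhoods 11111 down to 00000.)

  #####|#  b31=1 t=2,i=0
  ####.|.  b30=0 t=2,i=2
  ###.#|#  b29=1 t=2,i=3
  ###..|#  b28=1 t=2,i=13
  ##.##|#  b27=1 t=3,i=12
  ##.#.|.  b26=0 t=2,i=4
  ##..#|#  b25=1 t=1,i=13
  ##...|.  b24=0 t=1,i=4
  #.###|.  b23=0 t=4,i=12
  #.##.|#  b22=1 t=3,i=5
  #.#.#|.  b21=0 t=0,i=7
  #.#..|#  b20=1 t=0,i=2
  #..##|.  b19=0 t=2,i=15
  #..#.|.  b18=0 t=0,i=4
  #...#|.  b17=0 t=0,i=16
  #....|#  b16=1 t=1,i=5
  .####|#  b15=1 t=2,i=10
  .###.|.  b14=0 t=3,i=0
  .##.#|.  b13=0 t=3,i=6
  .##..|#  b12=1 t=1,i=3
  .#.##|.  b11=0 t=3,i=4
  .#.#.|.  b10=0 t=0,i=1
  .#..#|#  b9=1 t=0,i=3
  .#...|#  b8=1 t=0,i=15
  ..###|.  b7=0 t=2,i=9
  ..##.|#  b6=1 t=1,i=2
  ..#.#|.  b5=0 t=0,i=0
  ..#..|.  b4=0 t=0,i=14
  ...##|#  b3=1 t=1,i=1
  ...#.|.  b2=0 t=0,i=17
  ....#|#  b1=1 t=1,i=0
  .....|.  b0=0 t=1,i=6
  bits 10111010010100011001001101001010 = 3125908298

3125908298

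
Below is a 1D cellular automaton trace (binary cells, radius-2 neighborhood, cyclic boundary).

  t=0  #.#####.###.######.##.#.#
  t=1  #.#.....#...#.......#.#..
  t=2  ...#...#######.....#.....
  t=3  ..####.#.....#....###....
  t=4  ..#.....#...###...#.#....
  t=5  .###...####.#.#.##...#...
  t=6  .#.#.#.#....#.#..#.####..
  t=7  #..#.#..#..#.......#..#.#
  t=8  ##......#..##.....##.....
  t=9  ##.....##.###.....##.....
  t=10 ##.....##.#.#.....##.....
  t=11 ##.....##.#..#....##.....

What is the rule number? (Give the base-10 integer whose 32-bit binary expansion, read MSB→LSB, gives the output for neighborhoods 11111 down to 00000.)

313143764

  [31] ##### => .  t=0,i=4
  [30] ####. => .  t=0,i=5
  [29] ###.# => .  t=0,i=6
  [28] ###.. => #  t=2,i=13
  [27] ##.## => .  t=0,i=1
  [26] ##.#. => .  t=0,i=21
  [25] ##..# => #  t=7,i=1
  [24] ##... => .  t=2,i=14
  [23] #.### => #  t=0,i=2
  [22] #.##. => .  t=0,i=19
  [21] #.#.# => #  t=0,i=22
  [20] #.#.. => .  t=1,i=2
  [19] #..## => #  t=8,i=10
  [18] #..#. => .  t=1,i=24
  [17] #...# => #  t=1,i=10
  [16] #.... => .  t=1,i=4
  [15] .#### => .  t=0,i=3
  [14] .###. => .  t=0,i=9
  [13] .##.# => #  t=0,i=0
  [12] .##.. => #  t=5,i=17
  [11] .#.## => .  t=0,i=23
  [10] .#.#. => .  t=1,i=1
  [9] .#..# => .  t=1,i=23
  [8] .#... => #  t=1,i=3
  [7] ..### => #  t=2,i=7
  [6] ..##. => #  t=8,i=0
  [5] ..#.# => .  t=1,i=0
  [4] ..#.. => #  t=1,i=8
  [3] ...## => .  t=2,i=6
  [2] ...#. => #  t=1,i=7
  [1] ....# => .  t=1,i=6
  [0] ..... => .  t=1,i=5
  bits 00010010101010100011000111010100 = 313143764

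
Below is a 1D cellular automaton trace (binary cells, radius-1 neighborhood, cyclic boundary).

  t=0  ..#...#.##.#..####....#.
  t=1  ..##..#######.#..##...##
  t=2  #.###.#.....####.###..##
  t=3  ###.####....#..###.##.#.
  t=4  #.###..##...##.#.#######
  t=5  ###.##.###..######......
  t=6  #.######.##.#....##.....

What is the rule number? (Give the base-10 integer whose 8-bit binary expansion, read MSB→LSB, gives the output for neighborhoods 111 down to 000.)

  ###|.  b7=0 t=0,i=15
  ##.|#  b6=1 t=0,i=9
  #.#|#  b5=1 t=0,i=7
  #..|#  b4=1 t=0,i=3
  .##|#  b3=1 t=0,i=8
  .#.|#  b2=1 t=0,i=2
  ..#|.  b1=0 t=0,i=1
  ...|.  b0=0 t=0,i=0
  bits 01111100 = 124

124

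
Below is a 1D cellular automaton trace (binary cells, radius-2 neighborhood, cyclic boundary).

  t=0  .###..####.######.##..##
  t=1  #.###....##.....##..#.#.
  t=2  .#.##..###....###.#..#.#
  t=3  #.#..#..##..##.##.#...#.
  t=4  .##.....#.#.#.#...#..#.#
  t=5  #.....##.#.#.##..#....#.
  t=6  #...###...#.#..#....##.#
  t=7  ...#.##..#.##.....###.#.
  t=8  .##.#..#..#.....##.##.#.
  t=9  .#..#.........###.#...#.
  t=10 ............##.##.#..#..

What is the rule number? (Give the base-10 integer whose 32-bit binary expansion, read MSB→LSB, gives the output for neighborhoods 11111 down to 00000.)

974146638

  [31] ##### => .  t=0,i=13
  [30] ####. => .  t=0,i=8
  [29] ###.# => #  t=0,i=9
  [28] ###.. => #  t=0,i=3
  [27] ##.## => #  t=0,i=0
  [26] ##.#. => .  t=2,i=17
  [25] ##..# => #  t=0,i=4
  [24] ##... => .  t=1,i=5
  [23] #.### => .  t=0,i=1
  [22] #.##. => .  t=0,i=18
  [21] #.#.# => .  t=1,i=0
  [20] #.#.. => #  t=2,i=18
  [19] #..## => .  t=0,i=5
  [18] #..#. => .  t=1,i=19
  [17] #...# => .  t=3,i=20
  [16] #.... => .  t=1,i=6
  [15] .#### => .  t=0,i=7
  [14] .###. => #  t=0,i=2
  [13] .##.# => .  t=0,i=23
  [12] .##.. => .  t=0,i=19
  [11] .#.## => #  t=1,i=1
  [10] .#.#. => #  t=1,i=21
  [9] .#..# => .  t=2,i=19
  [8] .#... => .  t=3,i=19
  [7] ..### => .  t=0,i=6
  [6] ..##. => #  t=0,i=22
  [5] ..#.# => .  t=1,i=20
  [4] ..#.. => .  t=3,i=5
  [3] ...## => #  t=1,i=8
  [2] ...#. => #  t=3,i=21
  [1] ....# => #  t=1,i=7
  [0] ..... => .  t=1,i=13
  bits 00111010000100000100110001001110 = 974146638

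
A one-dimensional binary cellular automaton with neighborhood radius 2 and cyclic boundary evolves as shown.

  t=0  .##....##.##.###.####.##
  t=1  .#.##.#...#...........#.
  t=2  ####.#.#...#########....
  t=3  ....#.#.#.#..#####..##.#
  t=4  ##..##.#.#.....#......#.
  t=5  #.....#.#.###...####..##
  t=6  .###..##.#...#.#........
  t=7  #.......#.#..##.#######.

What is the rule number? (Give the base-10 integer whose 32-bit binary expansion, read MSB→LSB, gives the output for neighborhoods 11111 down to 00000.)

  nb #####: next=#  (t=2,i=13, bit31=1)
  nb ####.: next=.  (t=0,i=19, bit30=0)
  nb ###.#: next=.  (t=0,i=15, bit29=0)
  nb ###..: next=.  (t=2,i=19, bit28=0)
  nb ##.##: next=.  (t=0,i=0, bit27=0)
  nb ##.#.: next=#  (t=1,i=5, bit26=1)
  nb ##..#: next=.  (t=3,i=18, bit25=0)
  nb ##...: next=#  (t=0,i=3, bit24=1)
  nb #.###: next=.  (t=0,i=13, bit23=0)
  nb #.##.: next=#  (t=0,i=1, bit22=1)
  nb #.#.#: next=.  (t=2,i=5, bit21=0)
  nb #.#..: next=.  (t=1,i=6, bit20=0)
  nb #..##: next=.  (t=3,i=12, bit19=0)
  nb #..#.: next=#  (t=1,i=0, bit18=1)
  nb #...#: next=.  (t=1,i=8, bit17=0)
  nb #....: next=#  (t=0,i=4, bit16=1)
  nb .####: next=.  (t=0,i=18, bit15=0)
  nb .###.: next=.  (t=0,i=14, bit14=0)
  nb .##.#: next=.  (t=0,i=8, bit13=0)
  nb .##..: next=.  (t=0,i=2, bit12=0)
  nb .#.##: next=#  (t=1,i=2, bit11=1)
  nb .#.#.: next=#  (t=2,i=6, bit10=1)
  nb .#..#: next=.  (t=1,i=23, bit9=0)
  nb .#...: next=#  (t=1,i=7, bit8=1)
  nb ..###: next=.  (t=2,i=0, bit7=0)
  nb ..##.: next=.  (t=0,i=7, bit6=0)
  nb ..#.#: next=#  (t=1,i=1, bit5=1)
  nb ..#..: next=.  (t=1,i=10, bit4=0)
  nb ...##: next=#  (t=0,i=6, bit3=1)
  nb ...#.: next=.  (t=1,i=9, bit2=0)
  nb ....#: next=.  (t=0,i=5, bit1=0)
  nb .....: next=#  (t=1,i=13, bit0=1)
  bits 10000101010001010000110100101001 = 2235895081

2235895081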